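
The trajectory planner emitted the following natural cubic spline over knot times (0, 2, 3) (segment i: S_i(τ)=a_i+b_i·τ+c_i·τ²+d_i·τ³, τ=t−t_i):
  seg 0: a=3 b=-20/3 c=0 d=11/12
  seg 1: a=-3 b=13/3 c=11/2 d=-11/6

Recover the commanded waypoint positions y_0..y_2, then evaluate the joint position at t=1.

y_0 = S_0(0) = a_0 = 3
y_1 = S_1(0) = a_1 = -3
y_2 = S_1(1) = 5
t_q=1 is in segment 0 (τ=1); S_0(τ)=-11/4

y_0=3 y_1=-3 y_2=5
S(1) = -11/4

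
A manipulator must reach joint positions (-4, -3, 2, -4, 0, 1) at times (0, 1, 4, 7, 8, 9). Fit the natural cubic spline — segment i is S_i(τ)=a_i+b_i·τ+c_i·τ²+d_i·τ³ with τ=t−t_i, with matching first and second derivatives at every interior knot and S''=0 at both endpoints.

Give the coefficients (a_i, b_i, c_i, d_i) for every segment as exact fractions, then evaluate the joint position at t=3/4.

  seg 0: a=-4 b=1601/2409 c=0 d=808/2409
  seg 1: a=-3 b=4025/2409 c=808/803 d=-662/1971
  seg 2: a=2 b=-3277/2409 c=-4858/2409 d=13033/21681
  seg 3: a=-4 b=6674/2409 c=2725/803 d=-5213/2409
  seg 4: a=0 b=7385/2409 c=-2488/803 d=2488/2409
S(3/4) = -21585/6424

Δ: Δ0=1, Δ1=5/3, Δ2=-2, Δ3=4, Δ4=1
row 1: diag=8, rhs=4; c'=3/8, d'=1/2
row 2: denom=12−3·3/8=87/8; d'=(-22−3·1/2)/(87/8)=-188/87
row 3: denom=8−3·8/29=208/29; d'=(36−3·-188/87)/(208/29)=77/13
row 4: denom=4−1·29/208=803/208; d'=(-18−1·77/13)/(803/208)=-4976/803
back: M4=-4976/803
back: M3=77/13−29/208·-4976/803=5450/803
back: M2=-188/87−8/29·5450/803=-9716/2409
back: M1=1/2−3/8·-9716/2409=1616/803
M: M0=0, M1=1616/803, M2=-9716/2409, M3=5450/803, M4=-4976/803, M5=0
seg 0: a=-4, c=M0/2=0, d=(M1−M0)/(6·1)=808/2409, b=Δ0−h0·(2M0+M1)/6=1601/2409
seg 1: a=-3, c=M1/2=808/803, d=(M2−M1)/(6·3)=-662/1971, b=Δ1−h1·(2M1+M2)/6=4025/2409
seg 2: a=2, c=M2/2=-4858/2409, d=(M3−M2)/(6·3)=13033/21681, b=Δ2−h2·(2M2+M3)/6=-3277/2409
seg 3: a=-4, c=M3/2=2725/803, d=(M4−M3)/(6·1)=-5213/2409, b=Δ3−h3·(2M3+M4)/6=6674/2409
seg 4: a=0, c=M4/2=-2488/803, d=(M5−M4)/(6·1)=2488/2409, b=Δ4−h4·(2M4+M5)/6=7385/2409
t_q=3/4 → seg 0, τ=3/4; S=-4+1601/2409·τ+0·τ²+808/2409·τ³=-21585/6424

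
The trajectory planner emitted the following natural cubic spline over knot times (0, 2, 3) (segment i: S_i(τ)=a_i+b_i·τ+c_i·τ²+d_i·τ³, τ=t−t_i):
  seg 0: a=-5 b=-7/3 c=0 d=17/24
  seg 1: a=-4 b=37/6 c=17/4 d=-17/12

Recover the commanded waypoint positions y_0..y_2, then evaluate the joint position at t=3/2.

y_0=-5 y_1=-4 y_2=5
S(3/2) = -391/64

y_0 = S_0(0) = a_0 = -5
y_1 = S_1(0) = a_1 = -4
y_2 = S_1(1) = 5
t_q=3/2 is in segment 0 (τ=3/2); S_0(τ)=-391/64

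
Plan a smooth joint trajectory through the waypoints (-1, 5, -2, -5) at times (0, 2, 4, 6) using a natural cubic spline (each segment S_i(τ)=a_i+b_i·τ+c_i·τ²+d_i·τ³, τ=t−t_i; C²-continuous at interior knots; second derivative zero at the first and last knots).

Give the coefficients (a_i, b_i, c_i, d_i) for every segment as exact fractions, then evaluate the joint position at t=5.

  seg 0: a=-1 b=73/15 c=0 d=-7/15
  seg 1: a=5 b=-11/15 c=-14/5 d=17/24
  seg 2: a=-2 b=-103/30 c=29/20 d=-29/120
S(5) = -169/40

Δ: Δ0=3, Δ1=-7/2, Δ2=-3/2
row 1: diag=8, rhs=-39; c'=1/4, d'=-39/8
row 2: denom=8−2·1/4=15/2; d'=(12−2·-39/8)/(15/2)=29/10
back: M2=29/10
back: M1=-39/8−1/4·29/10=-28/5
M: M0=0, M1=-28/5, M2=29/10, M3=0
seg 0: a=-1, c=M0/2=0, d=(M1−M0)/(6·2)=-7/15, b=Δ0−h0·(2M0+M1)/6=73/15
seg 1: a=5, c=M1/2=-14/5, d=(M2−M1)/(6·2)=17/24, b=Δ1−h1·(2M1+M2)/6=-11/15
seg 2: a=-2, c=M2/2=29/20, d=(M3−M2)/(6·2)=-29/120, b=Δ2−h2·(2M2+M3)/6=-103/30
t_q=5 → seg 2, τ=1; S=-2+-103/30·τ+29/20·τ²+-29/120·τ³=-169/40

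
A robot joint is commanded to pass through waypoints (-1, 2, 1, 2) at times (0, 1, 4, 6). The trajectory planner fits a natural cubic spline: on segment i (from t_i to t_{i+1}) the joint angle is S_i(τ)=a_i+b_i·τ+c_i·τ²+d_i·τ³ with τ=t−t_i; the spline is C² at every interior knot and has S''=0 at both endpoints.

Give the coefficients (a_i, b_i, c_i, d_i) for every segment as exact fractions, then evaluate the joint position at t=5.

Δ: Δ0=3, Δ1=-1/3, Δ2=1/2
row 1: diag=8, rhs=-20; c'=3/8, d'=-5/2
row 2: denom=10−3·3/8=71/8; d'=(5−3·-5/2)/(71/8)=100/71
back: M2=100/71
back: M1=-5/2−3/8·100/71=-215/71
M: M0=0, M1=-215/71, M2=100/71, M3=0
seg 0: a=-1, c=M0/2=0, d=(M1−M0)/(6·1)=-215/426, b=Δ0−h0·(2M0+M1)/6=1493/426
seg 1: a=2, c=M1/2=-215/142, d=(M2−M1)/(6·3)=35/142, b=Δ1−h1·(2M1+M2)/6=424/213
seg 2: a=1, c=M2/2=50/71, d=(M3−M2)/(6·2)=-25/213, b=Δ2−h2·(2M2+M3)/6=-187/426
t_q=5 → seg 2, τ=1; S=1+-187/426·τ+50/71·τ²+-25/213·τ³=163/142

  seg 0: a=-1 b=1493/426 c=0 d=-215/426
  seg 1: a=2 b=424/213 c=-215/142 d=35/142
  seg 2: a=1 b=-187/426 c=50/71 d=-25/213
S(5) = 163/142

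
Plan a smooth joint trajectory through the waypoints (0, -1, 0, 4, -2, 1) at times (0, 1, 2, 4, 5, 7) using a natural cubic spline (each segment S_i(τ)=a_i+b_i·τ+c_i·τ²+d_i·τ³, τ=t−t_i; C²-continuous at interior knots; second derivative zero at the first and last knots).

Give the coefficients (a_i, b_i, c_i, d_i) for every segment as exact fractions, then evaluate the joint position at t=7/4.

Δ: Δ0=-1, Δ1=1, Δ2=2, Δ3=-6, Δ4=3/2
row 1: diag=4, rhs=12; c'=1/4, d'=3
row 2: denom=6−1·1/4=23/4; d'=(6−1·3)/(23/4)=12/23
row 3: denom=6−2·8/23=122/23; d'=(-48−2·12/23)/(122/23)=-564/61
row 4: denom=6−1·23/122=709/122; d'=(45−1·-564/61)/(709/122)=6618/709
back: M4=6618/709
back: M3=-564/61−23/122·6618/709=-7803/709
back: M2=12/23−8/23·-7803/709=3084/709
back: M1=3−1/4·3084/709=1356/709
M: M0=0, M1=1356/709, M2=3084/709, M3=-7803/709, M4=6618/709, M5=0
seg 0: a=0, c=M0/2=0, d=(M1−M0)/(6·1)=226/709, b=Δ0−h0·(2M0+M1)/6=-935/709
seg 1: a=-1, c=M1/2=678/709, d=(M2−M1)/(6·1)=288/709, b=Δ1−h1·(2M1+M2)/6=-257/709
seg 2: a=0, c=M2/2=1542/709, d=(M3−M2)/(6·2)=-3629/2836, b=Δ2−h2·(2M2+M3)/6=1963/709
seg 3: a=4, c=M3/2=-7803/1418, d=(M4−M3)/(6·1)=4807/1418, b=Δ3−h3·(2M3+M4)/6=-2756/709
seg 4: a=-2, c=M4/2=3309/709, d=(M5−M4)/(6·2)=-1103/1418, b=Δ4−h4·(2M4+M5)/6=-6697/1418
t_q=7/4 → seg 1, τ=3/4; S=-1+-257/709·τ+678/709·τ²+288/709·τ³=-3191/5672

  seg 0: a=0 b=-935/709 c=0 d=226/709
  seg 1: a=-1 b=-257/709 c=678/709 d=288/709
  seg 2: a=0 b=1963/709 c=1542/709 d=-3629/2836
  seg 3: a=4 b=-2756/709 c=-7803/1418 d=4807/1418
  seg 4: a=-2 b=-6697/1418 c=3309/709 d=-1103/1418
S(7/4) = -3191/5672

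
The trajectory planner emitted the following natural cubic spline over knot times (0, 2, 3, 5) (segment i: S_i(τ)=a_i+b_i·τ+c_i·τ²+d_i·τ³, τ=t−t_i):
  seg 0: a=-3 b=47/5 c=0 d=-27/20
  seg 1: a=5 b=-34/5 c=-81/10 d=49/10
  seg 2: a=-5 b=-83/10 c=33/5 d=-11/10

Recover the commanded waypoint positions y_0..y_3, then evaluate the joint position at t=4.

y_0=-3 y_1=5 y_2=-5 y_3=-4
S(4) = -39/5

y_0 = S_0(0) = a_0 = -3
y_1 = S_1(0) = a_1 = 5
y_2 = S_2(0) = a_2 = -5
y_3 = S_2(2) = -4
t_q=4 is in segment 2 (τ=1); S_2(τ)=-39/5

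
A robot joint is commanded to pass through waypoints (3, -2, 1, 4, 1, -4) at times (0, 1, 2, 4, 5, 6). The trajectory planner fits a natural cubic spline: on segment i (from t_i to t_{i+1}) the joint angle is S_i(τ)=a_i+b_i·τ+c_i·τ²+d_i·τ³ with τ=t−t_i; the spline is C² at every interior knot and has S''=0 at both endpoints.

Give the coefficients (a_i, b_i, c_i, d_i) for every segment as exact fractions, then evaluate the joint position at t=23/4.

Δ: Δ0=-5, Δ1=3, Δ2=3/2, Δ3=-3, Δ4=-5
row 1: diag=4, rhs=48; c'=1/4, d'=12
row 2: denom=6−1·1/4=23/4; d'=(-9−1·12)/(23/4)=-84/23
row 3: denom=6−2·8/23=122/23; d'=(-27−2·-84/23)/(122/23)=-453/122
row 4: denom=4−1·23/122=465/122; d'=(-12−1·-453/122)/(465/122)=-337/155
back: M4=-337/155
back: M3=-453/122−23/122·-337/155=-512/155
back: M2=-84/23−8/23·-512/155=-388/155
back: M1=12−1/4·-388/155=1957/155
M: M0=0, M1=1957/155, M2=-388/155, M3=-512/155, M4=-337/155, M5=0
seg 0: a=3, c=M0/2=0, d=(M1−M0)/(6·1)=1957/930, b=Δ0−h0·(2M0+M1)/6=-6607/930
seg 1: a=-2, c=M1/2=1957/310, d=(M2−M1)/(6·1)=-469/186, b=Δ1−h1·(2M1+M2)/6=-368/465
seg 2: a=1, c=M2/2=-194/155, d=(M3−M2)/(6·2)=-1/15, b=Δ2−h2·(2M2+M3)/6=3971/930
seg 3: a=4, c=M3/2=-256/155, d=(M4−M3)/(6·1)=35/186, b=Δ3−h3·(2M3+M4)/6=-1429/930
seg 4: a=1, c=M4/2=-337/310, d=(M5−M4)/(6·1)=337/930, b=Δ4−h4·(2M4+M5)/6=-1988/465
t_q=23/4 → seg 4, τ=3/4; S=1+-1988/465·τ+-337/310·τ²+337/930·τ³=-10575/3968

  seg 0: a=3 b=-6607/930 c=0 d=1957/930
  seg 1: a=-2 b=-368/465 c=1957/310 d=-469/186
  seg 2: a=1 b=3971/930 c=-194/155 d=-1/15
  seg 3: a=4 b=-1429/930 c=-256/155 d=35/186
  seg 4: a=1 b=-1988/465 c=-337/310 d=337/930
S(23/4) = -10575/3968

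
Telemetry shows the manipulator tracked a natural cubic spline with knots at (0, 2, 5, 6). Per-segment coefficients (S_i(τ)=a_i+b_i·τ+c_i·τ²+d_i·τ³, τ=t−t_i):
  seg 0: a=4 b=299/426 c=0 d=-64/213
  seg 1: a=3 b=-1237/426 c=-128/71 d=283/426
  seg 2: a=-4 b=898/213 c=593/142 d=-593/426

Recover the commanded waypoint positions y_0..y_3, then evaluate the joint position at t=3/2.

y_0 = S_0(0) = a_0 = 4
y_1 = S_1(0) = a_1 = 3
y_2 = S_2(0) = a_2 = -4
y_3 = S_2(1) = 3
t_q=3/2 is in segment 0 (τ=3/2); S_0(τ)=1147/284

y_0=4 y_1=3 y_2=-4 y_3=3
S(3/2) = 1147/284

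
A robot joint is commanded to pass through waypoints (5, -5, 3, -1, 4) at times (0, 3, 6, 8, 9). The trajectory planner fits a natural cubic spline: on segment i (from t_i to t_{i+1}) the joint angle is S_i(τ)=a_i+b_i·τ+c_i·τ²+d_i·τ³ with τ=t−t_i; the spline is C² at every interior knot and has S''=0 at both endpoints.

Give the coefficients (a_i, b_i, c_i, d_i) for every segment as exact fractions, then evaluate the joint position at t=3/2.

Δ: Δ0=-10/3, Δ1=8/3, Δ2=-2, Δ3=5
row 1: diag=12, rhs=36; c'=1/4, d'=3
row 2: denom=10−3·1/4=37/4; d'=(-28−3·3)/(37/4)=-4
row 3: denom=6−2·8/37=206/37; d'=(42−2·-4)/(206/37)=925/103
back: M3=925/103
back: M2=-4−8/37·925/103=-612/103
back: M1=3−1/4·-612/103=462/103
M: M0=0, M1=462/103, M2=-612/103, M3=925/103, M4=0
seg 0: a=5, c=M0/2=0, d=(M1−M0)/(6·3)=77/309, b=Δ0−h0·(2M0+M1)/6=-1723/309
seg 1: a=-5, c=M1/2=231/103, d=(M2−M1)/(6·3)=-179/309, b=Δ1−h1·(2M1+M2)/6=356/309
seg 2: a=3, c=M2/2=-306/103, d=(M3−M2)/(6·2)=1537/1236, b=Δ2−h2·(2M2+M3)/6=-319/309
seg 3: a=-1, c=M3/2=925/206, d=(M4−M3)/(6·1)=-925/618, b=Δ3−h3·(2M3+M4)/6=620/309
t_q=3/2 → seg 0, τ=3/2; S=5+-1723/309·τ+0·τ²+77/309·τ³=-2079/824

  seg 0: a=5 b=-1723/309 c=0 d=77/309
  seg 1: a=-5 b=356/309 c=231/103 d=-179/309
  seg 2: a=3 b=-319/309 c=-306/103 d=1537/1236
  seg 3: a=-1 b=620/309 c=925/206 d=-925/618
S(3/2) = -2079/824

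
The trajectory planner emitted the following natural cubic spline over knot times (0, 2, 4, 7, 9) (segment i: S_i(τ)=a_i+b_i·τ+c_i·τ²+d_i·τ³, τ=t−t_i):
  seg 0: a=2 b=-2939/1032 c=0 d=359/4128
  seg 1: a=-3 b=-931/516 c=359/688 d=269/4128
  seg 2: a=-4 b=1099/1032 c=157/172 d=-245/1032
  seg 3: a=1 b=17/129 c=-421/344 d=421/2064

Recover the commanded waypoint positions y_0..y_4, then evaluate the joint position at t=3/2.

y_0=2 y_1=-3 y_2=-4 y_3=1 y_4=-2
S(3/2) = -21777/11008

y_0 = S_0(0) = a_0 = 2
y_1 = S_1(0) = a_1 = -3
y_2 = S_2(0) = a_2 = -4
y_3 = S_3(0) = a_3 = 1
y_4 = S_3(2) = -2
t_q=3/2 is in segment 0 (τ=3/2); S_0(τ)=-21777/11008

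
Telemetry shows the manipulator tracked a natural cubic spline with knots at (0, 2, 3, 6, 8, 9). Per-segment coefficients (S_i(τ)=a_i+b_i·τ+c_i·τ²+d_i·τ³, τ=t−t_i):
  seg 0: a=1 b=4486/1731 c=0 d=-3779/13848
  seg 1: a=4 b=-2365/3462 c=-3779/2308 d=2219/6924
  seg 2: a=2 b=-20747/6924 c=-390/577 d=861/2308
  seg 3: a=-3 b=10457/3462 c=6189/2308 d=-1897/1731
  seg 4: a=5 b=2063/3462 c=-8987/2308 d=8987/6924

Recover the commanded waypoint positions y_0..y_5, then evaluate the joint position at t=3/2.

y_0 = S_0(0) = a_0 = 1
y_1 = S_1(0) = a_1 = 4
y_2 = S_2(0) = a_2 = 2
y_3 = S_3(0) = a_3 = -3
y_4 = S_4(0) = a_4 = 5
y_5 = S_4(1) = 3
t_q=3/2 is in segment 0 (τ=3/2); S_0(τ)=146469/36928

y_0=1 y_1=4 y_2=2 y_3=-3 y_4=5 y_5=3
S(3/2) = 146469/36928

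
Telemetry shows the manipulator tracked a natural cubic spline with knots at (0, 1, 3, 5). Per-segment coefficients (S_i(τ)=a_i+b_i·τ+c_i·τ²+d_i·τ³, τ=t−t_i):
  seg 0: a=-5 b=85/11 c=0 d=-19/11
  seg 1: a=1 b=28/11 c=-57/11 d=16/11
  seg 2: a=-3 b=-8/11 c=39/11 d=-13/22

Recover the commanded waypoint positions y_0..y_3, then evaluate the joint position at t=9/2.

y_0=-5 y_1=1 y_2=-3 y_3=5
S(9/2) = 333/176

y_0 = S_0(0) = a_0 = -5
y_1 = S_1(0) = a_1 = 1
y_2 = S_2(0) = a_2 = -3
y_3 = S_2(2) = 5
t_q=9/2 is in segment 2 (τ=3/2); S_2(τ)=333/176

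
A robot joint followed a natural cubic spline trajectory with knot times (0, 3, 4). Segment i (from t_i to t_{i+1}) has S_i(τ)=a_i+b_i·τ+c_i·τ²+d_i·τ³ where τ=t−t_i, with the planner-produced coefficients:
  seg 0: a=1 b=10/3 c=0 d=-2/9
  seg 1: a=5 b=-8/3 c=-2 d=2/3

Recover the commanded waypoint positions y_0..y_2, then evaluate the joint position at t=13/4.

y_0=1 y_1=5 y_2=1
S(13/4) = 135/32

y_0 = S_0(0) = a_0 = 1
y_1 = S_1(0) = a_1 = 5
y_2 = S_1(1) = 1
t_q=13/4 is in segment 1 (τ=1/4); S_1(τ)=135/32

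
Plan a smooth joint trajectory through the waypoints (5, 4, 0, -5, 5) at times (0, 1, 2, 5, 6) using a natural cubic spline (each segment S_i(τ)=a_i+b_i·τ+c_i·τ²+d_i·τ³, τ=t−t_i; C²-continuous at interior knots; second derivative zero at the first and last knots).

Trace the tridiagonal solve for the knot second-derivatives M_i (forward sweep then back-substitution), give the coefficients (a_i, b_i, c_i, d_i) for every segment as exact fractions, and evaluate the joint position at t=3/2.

  seg 0: a=5 b=-95/318 c=0 d=-223/318
  seg 1: a=4 b=-382/159 c=-223/106 d=161/318
  seg 2: a=0 b=-1619/318 c=-31/53 d=61/106
  seg 3: a=-5 b=1103/159 c=487/106 d=-487/318
S(3/2) = 1981/848

Δ: Δ0=-1, Δ1=-4, Δ2=-5/3, Δ3=10
row 1: diag=4, rhs=-18; c'=1/4, d'=-9/2
row 2: denom=8−1·1/4=31/4; d'=(14−1·-9/2)/(31/4)=74/31
row 3: denom=8−3·12/31=212/31; d'=(70−3·74/31)/(212/31)=487/53
back: M3=487/53
back: M2=74/31−12/31·487/53=-62/53
back: M1=-9/2−1/4·-62/53=-223/53
M: M0=0, M1=-223/53, M2=-62/53, M3=487/53, M4=0
seg 0: a=5, c=M0/2=0, d=(M1−M0)/(6·1)=-223/318, b=Δ0−h0·(2M0+M1)/6=-95/318
seg 1: a=4, c=M1/2=-223/106, d=(M2−M1)/(6·1)=161/318, b=Δ1−h1·(2M1+M2)/6=-382/159
seg 2: a=0, c=M2/2=-31/53, d=(M3−M2)/(6·3)=61/106, b=Δ2−h2·(2M2+M3)/6=-1619/318
seg 3: a=-5, c=M3/2=487/106, d=(M4−M3)/(6·1)=-487/318, b=Δ3−h3·(2M3+M4)/6=1103/159
t_q=3/2 → seg 1, τ=1/2; S=4+-382/159·τ+-223/106·τ²+161/318·τ³=1981/848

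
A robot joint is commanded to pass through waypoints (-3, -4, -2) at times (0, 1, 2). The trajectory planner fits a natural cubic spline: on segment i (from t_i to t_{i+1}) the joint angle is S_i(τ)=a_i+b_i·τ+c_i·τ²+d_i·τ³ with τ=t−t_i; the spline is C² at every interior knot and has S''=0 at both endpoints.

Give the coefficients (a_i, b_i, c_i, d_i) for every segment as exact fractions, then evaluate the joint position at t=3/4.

Δ: Δ0=-1, Δ1=2
row 1: diag=4, rhs=18; c'=1/4, d'=9/2
back: M1=9/2
M: M0=0, M1=9/2, M2=0
seg 0: a=-3, c=M0/2=0, d=(M1−M0)/(6·1)=3/4, b=Δ0−h0·(2M0+M1)/6=-7/4
seg 1: a=-4, c=M1/2=9/4, d=(M2−M1)/(6·1)=-3/4, b=Δ1−h1·(2M1+M2)/6=1/2
t_q=3/4 → seg 0, τ=3/4; S=-3+-7/4·τ+0·τ²+3/4·τ³=-1023/256

  seg 0: a=-3 b=-7/4 c=0 d=3/4
  seg 1: a=-4 b=1/2 c=9/4 d=-3/4
S(3/4) = -1023/256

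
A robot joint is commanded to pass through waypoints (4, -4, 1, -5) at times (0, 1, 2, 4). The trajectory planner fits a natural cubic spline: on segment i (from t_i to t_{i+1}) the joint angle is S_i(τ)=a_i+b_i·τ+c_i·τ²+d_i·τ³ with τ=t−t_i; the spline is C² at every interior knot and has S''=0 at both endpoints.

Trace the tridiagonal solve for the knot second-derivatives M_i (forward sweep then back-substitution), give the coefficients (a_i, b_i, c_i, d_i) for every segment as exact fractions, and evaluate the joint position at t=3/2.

  seg 0: a=4 b=-270/23 c=0 d=86/23
  seg 1: a=-4 b=-12/23 c=258/23 d=-131/23
  seg 2: a=1 b=111/23 c=-135/23 d=45/46
S(3/2) = -399/184

Δ: Δ0=-8, Δ1=5, Δ2=-3
row 1: diag=4, rhs=78; c'=1/4, d'=39/2
row 2: denom=6−1·1/4=23/4; d'=(-48−1·39/2)/(23/4)=-270/23
back: M2=-270/23
back: M1=39/2−1/4·-270/23=516/23
M: M0=0, M1=516/23, M2=-270/23, M3=0
seg 0: a=4, c=M0/2=0, d=(M1−M0)/(6·1)=86/23, b=Δ0−h0·(2M0+M1)/6=-270/23
seg 1: a=-4, c=M1/2=258/23, d=(M2−M1)/(6·1)=-131/23, b=Δ1−h1·(2M1+M2)/6=-12/23
seg 2: a=1, c=M2/2=-135/23, d=(M3−M2)/(6·2)=45/46, b=Δ2−h2·(2M2+M3)/6=111/23
t_q=3/2 → seg 1, τ=1/2; S=-4+-12/23·τ+258/23·τ²+-131/23·τ³=-399/184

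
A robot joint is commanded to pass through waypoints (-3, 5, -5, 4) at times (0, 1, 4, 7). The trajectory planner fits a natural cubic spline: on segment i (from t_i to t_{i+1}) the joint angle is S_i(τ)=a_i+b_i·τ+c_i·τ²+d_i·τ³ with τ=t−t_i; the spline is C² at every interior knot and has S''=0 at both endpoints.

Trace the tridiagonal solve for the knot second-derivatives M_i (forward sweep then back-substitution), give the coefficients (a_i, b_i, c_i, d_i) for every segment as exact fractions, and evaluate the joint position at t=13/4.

Δ: Δ0=8, Δ1=-10/3, Δ2=3
row 1: diag=8, rhs=-68; c'=3/8, d'=-17/2
row 2: denom=12−3·3/8=87/8; d'=(38−3·-17/2)/(87/8)=508/87
back: M2=508/87
back: M1=-17/2−3/8·508/87=-310/29
M: M0=0, M1=-310/29, M2=508/87, M3=0
seg 0: a=-3, c=M0/2=0, d=(M1−M0)/(6·1)=-155/87, b=Δ0−h0·(2M0+M1)/6=851/87
seg 1: a=5, c=M1/2=-155/29, d=(M2−M1)/(6·3)=719/783, b=Δ1−h1·(2M1+M2)/6=386/87
seg 2: a=-5, c=M2/2=254/87, d=(M3−M2)/(6·3)=-254/783, b=Δ2−h2·(2M2+M3)/6=-247/87
t_q=13/4 → seg 1, τ=9/4; S=5+386/87·τ+-155/29·τ²+719/783·τ³=-2999/1856

  seg 0: a=-3 b=851/87 c=0 d=-155/87
  seg 1: a=5 b=386/87 c=-155/29 d=719/783
  seg 2: a=-5 b=-247/87 c=254/87 d=-254/783
S(13/4) = -2999/1856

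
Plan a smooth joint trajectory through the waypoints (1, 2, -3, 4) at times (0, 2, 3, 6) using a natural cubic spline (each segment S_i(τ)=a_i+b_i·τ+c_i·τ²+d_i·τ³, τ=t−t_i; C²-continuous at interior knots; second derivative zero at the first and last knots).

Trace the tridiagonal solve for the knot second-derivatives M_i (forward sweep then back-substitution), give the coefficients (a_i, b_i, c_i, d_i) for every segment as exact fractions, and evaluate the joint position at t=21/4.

  seg 0: a=1 b=757/282 c=0 d=-77/141
  seg 1: a=2 b=-1091/282 c=-154/47 d=605/282
  seg 2: a=-3 b=-562/141 c=297/94 d=-33/94
S(21/4) = 171/6016

Δ: Δ0=1/2, Δ1=-5, Δ2=7/3
row 1: diag=6, rhs=-33; c'=1/6, d'=-11/2
row 2: denom=8−1·1/6=47/6; d'=(44−1·-11/2)/(47/6)=297/47
back: M2=297/47
back: M1=-11/2−1/6·297/47=-308/47
M: M0=0, M1=-308/47, M2=297/47, M3=0
seg 0: a=1, c=M0/2=0, d=(M1−M0)/(6·2)=-77/141, b=Δ0−h0·(2M0+M1)/6=757/282
seg 1: a=2, c=M1/2=-154/47, d=(M2−M1)/(6·1)=605/282, b=Δ1−h1·(2M1+M2)/6=-1091/282
seg 2: a=-3, c=M2/2=297/94, d=(M3−M2)/(6·3)=-33/94, b=Δ2−h2·(2M2+M3)/6=-562/141
t_q=21/4 → seg 2, τ=9/4; S=-3+-562/141·τ+297/94·τ²+-33/94·τ³=171/6016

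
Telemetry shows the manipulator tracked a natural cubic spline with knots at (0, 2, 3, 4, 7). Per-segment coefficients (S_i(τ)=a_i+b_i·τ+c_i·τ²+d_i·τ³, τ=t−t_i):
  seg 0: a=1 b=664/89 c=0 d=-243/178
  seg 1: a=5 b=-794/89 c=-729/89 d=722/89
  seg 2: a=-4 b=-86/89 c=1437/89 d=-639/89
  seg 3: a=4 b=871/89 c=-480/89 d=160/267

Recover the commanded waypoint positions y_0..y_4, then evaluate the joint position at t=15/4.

y_0=1 y_1=5 y_2=-4 y_3=4 y_4=1
S(15/4) = 7567/5696

y_0 = S_0(0) = a_0 = 1
y_1 = S_1(0) = a_1 = 5
y_2 = S_2(0) = a_2 = -4
y_3 = S_3(0) = a_3 = 4
y_4 = S_3(3) = 1
t_q=15/4 is in segment 2 (τ=3/4); S_2(τ)=7567/5696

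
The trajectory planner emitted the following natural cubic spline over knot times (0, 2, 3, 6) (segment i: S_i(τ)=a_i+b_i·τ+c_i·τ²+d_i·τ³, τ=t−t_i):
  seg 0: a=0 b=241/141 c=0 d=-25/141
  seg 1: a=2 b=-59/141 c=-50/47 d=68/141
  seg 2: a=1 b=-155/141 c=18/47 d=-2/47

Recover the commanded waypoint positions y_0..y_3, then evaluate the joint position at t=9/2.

y_0=0 y_1=2 y_2=1 y_3=0
S(9/2) = 13/188

y_0 = S_0(0) = a_0 = 0
y_1 = S_1(0) = a_1 = 2
y_2 = S_2(0) = a_2 = 1
y_3 = S_2(3) = 0
t_q=9/2 is in segment 2 (τ=3/2); S_2(τ)=13/188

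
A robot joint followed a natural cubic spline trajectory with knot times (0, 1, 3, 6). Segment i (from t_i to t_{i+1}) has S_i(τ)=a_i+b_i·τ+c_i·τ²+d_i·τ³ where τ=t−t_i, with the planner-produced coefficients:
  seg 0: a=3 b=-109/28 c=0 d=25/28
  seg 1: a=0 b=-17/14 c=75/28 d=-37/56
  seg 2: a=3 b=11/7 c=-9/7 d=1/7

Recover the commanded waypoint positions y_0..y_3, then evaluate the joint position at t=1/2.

y_0=3 y_1=0 y_2=3 y_3=0
S(1/2) = 261/224

y_0 = S_0(0) = a_0 = 3
y_1 = S_1(0) = a_1 = 0
y_2 = S_2(0) = a_2 = 3
y_3 = S_2(3) = 0
t_q=1/2 is in segment 0 (τ=1/2); S_0(τ)=261/224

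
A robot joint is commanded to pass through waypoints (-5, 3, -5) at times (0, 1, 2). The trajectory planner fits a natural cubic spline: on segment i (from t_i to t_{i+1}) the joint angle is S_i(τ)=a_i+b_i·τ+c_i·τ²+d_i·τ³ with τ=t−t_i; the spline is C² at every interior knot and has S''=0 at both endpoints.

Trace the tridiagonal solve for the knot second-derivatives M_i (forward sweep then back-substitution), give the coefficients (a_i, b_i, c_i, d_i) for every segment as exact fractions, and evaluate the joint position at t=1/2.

Δ: Δ0=8, Δ1=-8
row 1: diag=4, rhs=-96; c'=1/4, d'=-24
back: M1=-24
M: M0=0, M1=-24, M2=0
seg 0: a=-5, c=M0/2=0, d=(M1−M0)/(6·1)=-4, b=Δ0−h0·(2M0+M1)/6=12
seg 1: a=3, c=M1/2=-12, d=(M2−M1)/(6·1)=4, b=Δ1−h1·(2M1+M2)/6=0
t_q=1/2 → seg 0, τ=1/2; S=-5+12·τ+0·τ²+-4·τ³=1/2

  seg 0: a=-5 b=12 c=0 d=-4
  seg 1: a=3 b=0 c=-12 d=4
S(1/2) = 1/2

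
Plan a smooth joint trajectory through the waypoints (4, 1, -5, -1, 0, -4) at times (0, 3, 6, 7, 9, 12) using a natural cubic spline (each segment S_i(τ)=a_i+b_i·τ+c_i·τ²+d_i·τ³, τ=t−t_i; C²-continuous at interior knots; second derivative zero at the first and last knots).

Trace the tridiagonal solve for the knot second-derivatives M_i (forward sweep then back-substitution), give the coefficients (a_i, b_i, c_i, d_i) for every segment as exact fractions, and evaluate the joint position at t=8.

  seg 0: a=4 b=-1/36 c=0 d=-35/324
  seg 1: a=1 b=-53/18 c=-35/36 d=139/324
  seg 2: a=-5 b=101/36 c=26/9 d=-61/36
  seg 3: a=-1 b=7/2 c=-79/36 d=25/72
  seg 4: a=0 b=-10/9 c=-1/9 d=1/81
S(8) = 47/72

Δ: Δ0=-1, Δ1=-2, Δ2=4, Δ3=1/2, Δ4=-4/3
row 1: diag=12, rhs=-6; c'=1/4, d'=-1/2
row 2: denom=8−3·1/4=29/4; d'=(36−3·-1/2)/(29/4)=150/29
row 3: denom=6−1·4/29=170/29; d'=(-21−1·150/29)/(170/29)=-759/170
row 4: denom=10−2·29/85=792/85; d'=(-11−2·-759/170)/(792/85)=-2/9
back: M4=-2/9
back: M3=-759/170−29/85·-2/9=-79/18
back: M2=150/29−4/29·-79/18=52/9
back: M1=-1/2−1/4·52/9=-35/18
M: M0=0, M1=-35/18, M2=52/9, M3=-79/18, M4=-2/9, M5=0
seg 0: a=4, c=M0/2=0, d=(M1−M0)/(6·3)=-35/324, b=Δ0−h0·(2M0+M1)/6=-1/36
seg 1: a=1, c=M1/2=-35/36, d=(M2−M1)/(6·3)=139/324, b=Δ1−h1·(2M1+M2)/6=-53/18
seg 2: a=-5, c=M2/2=26/9, d=(M3−M2)/(6·1)=-61/36, b=Δ2−h2·(2M2+M3)/6=101/36
seg 3: a=-1, c=M3/2=-79/36, d=(M4−M3)/(6·2)=25/72, b=Δ3−h3·(2M3+M4)/6=7/2
seg 4: a=0, c=M4/2=-1/9, d=(M5−M4)/(6·3)=1/81, b=Δ4−h4·(2M4+M5)/6=-10/9
t_q=8 → seg 3, τ=1; S=-1+7/2·τ+-79/36·τ²+25/72·τ³=47/72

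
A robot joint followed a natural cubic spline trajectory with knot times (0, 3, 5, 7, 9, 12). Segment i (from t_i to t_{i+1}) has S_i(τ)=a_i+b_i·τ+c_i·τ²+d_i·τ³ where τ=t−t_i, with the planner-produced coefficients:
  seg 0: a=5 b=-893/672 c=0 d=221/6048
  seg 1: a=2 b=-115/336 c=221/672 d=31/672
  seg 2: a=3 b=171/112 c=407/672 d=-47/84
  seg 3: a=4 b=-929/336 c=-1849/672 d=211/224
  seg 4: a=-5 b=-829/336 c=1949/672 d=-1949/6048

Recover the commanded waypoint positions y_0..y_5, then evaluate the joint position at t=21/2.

y_0=5 y_1=2 y_2=3 y_3=4 y_4=-5 y_5=5
S(21/2) = -5847/1792

y_0 = S_0(0) = a_0 = 5
y_1 = S_1(0) = a_1 = 2
y_2 = S_2(0) = a_2 = 3
y_3 = S_3(0) = a_3 = 4
y_4 = S_4(0) = a_4 = -5
y_5 = S_4(3) = 5
t_q=21/2 is in segment 4 (τ=3/2); S_4(τ)=-5847/1792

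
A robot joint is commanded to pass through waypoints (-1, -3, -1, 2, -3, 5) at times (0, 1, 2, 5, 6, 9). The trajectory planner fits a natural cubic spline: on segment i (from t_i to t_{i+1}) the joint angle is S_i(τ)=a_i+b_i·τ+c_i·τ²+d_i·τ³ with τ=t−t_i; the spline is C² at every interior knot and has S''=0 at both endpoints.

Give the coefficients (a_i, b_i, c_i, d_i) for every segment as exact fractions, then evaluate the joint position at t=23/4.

Δ: Δ0=-2, Δ1=2, Δ2=1, Δ3=-5, Δ4=8/3
row 1: diag=4, rhs=24; c'=1/4, d'=6
row 2: denom=8−1·1/4=31/4; d'=(-6−1·6)/(31/4)=-48/31
row 3: denom=8−3·12/31=212/31; d'=(-36−3·-48/31)/(212/31)=-243/53
row 4: denom=8−1·31/212=1665/212; d'=(46−1·-243/53)/(1665/212)=10724/1665
back: M4=10724/1665
back: M3=-243/53−31/212·10724/1665=-9202/1665
back: M2=-48/31−12/31·-9202/1665=328/555
back: M1=6−1/4·328/555=3248/555
M: M0=0, M1=3248/555, M2=328/555, M3=-9202/1665, M4=10724/1665, M5=0
seg 0: a=-1, c=M0/2=0, d=(M1−M0)/(6·1)=1624/1665, b=Δ0−h0·(2M0+M1)/6=-4954/1665
seg 1: a=-3, c=M1/2=1624/555, d=(M2−M1)/(6·1)=-292/333, b=Δ1−h1·(2M1+M2)/6=-82/1665
seg 2: a=-1, c=M2/2=164/555, d=(M3−M2)/(6·3)=-5093/14985, b=Δ2−h2·(2M2+M3)/6=5282/1665
seg 3: a=2, c=M3/2=-4601/1665, d=(M4−M3)/(6·1)=369/185, b=Δ3−h3·(2M3+M4)/6=-1409/333
seg 4: a=-3, c=M4/2=5362/1665, d=(M5−M4)/(6·3)=-5362/14985, b=Δ4−h4·(2M4+M5)/6=-6284/1665
t_q=23/4 → seg 3, τ=3/4; S=2+-1409/333·τ+-4601/1665·τ²+369/185·τ³=-67003/35520

  seg 0: a=-1 b=-4954/1665 c=0 d=1624/1665
  seg 1: a=-3 b=-82/1665 c=1624/555 d=-292/333
  seg 2: a=-1 b=5282/1665 c=164/555 d=-5093/14985
  seg 3: a=2 b=-1409/333 c=-4601/1665 d=369/185
  seg 4: a=-3 b=-6284/1665 c=5362/1665 d=-5362/14985
S(23/4) = -67003/35520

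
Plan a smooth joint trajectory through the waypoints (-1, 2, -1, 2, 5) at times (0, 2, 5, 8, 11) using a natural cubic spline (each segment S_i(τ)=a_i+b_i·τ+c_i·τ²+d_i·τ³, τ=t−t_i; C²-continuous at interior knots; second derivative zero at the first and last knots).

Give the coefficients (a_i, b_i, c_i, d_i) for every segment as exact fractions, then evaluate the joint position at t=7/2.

  seg 0: a=-1 b=149/69 c=0 d=-91/552
  seg 1: a=2 b=25/138 c=-91/92 d=493/2484
  seg 2: a=-1 b=-109/276 c=55/69 d=-275/2484
  seg 3: a=2 b=193/138 c=-55/276 d=55/2484
S(7/2) = 527/736

Δ: Δ0=3/2, Δ1=-1, Δ2=1, Δ3=1
row 1: diag=10, rhs=-15; c'=3/10, d'=-3/2
row 2: denom=12−3·3/10=111/10; d'=(12−3·-3/2)/(111/10)=55/37
row 3: denom=12−3·10/37=414/37; d'=(0−3·55/37)/(414/37)=-55/138
back: M3=-55/138
back: M2=55/37−10/37·-55/138=110/69
back: M1=-3/2−3/10·110/69=-91/46
M: M0=0, M1=-91/46, M2=110/69, M3=-55/138, M4=0
seg 0: a=-1, c=M0/2=0, d=(M1−M0)/(6·2)=-91/552, b=Δ0−h0·(2M0+M1)/6=149/69
seg 1: a=2, c=M1/2=-91/92, d=(M2−M1)/(6·3)=493/2484, b=Δ1−h1·(2M1+M2)/6=25/138
seg 2: a=-1, c=M2/2=55/69, d=(M3−M2)/(6·3)=-275/2484, b=Δ2−h2·(2M2+M3)/6=-109/276
seg 3: a=2, c=M3/2=-55/276, d=(M4−M3)/(6·3)=55/2484, b=Δ3−h3·(2M3+M4)/6=193/138
t_q=7/2 → seg 1, τ=3/2; S=2+25/138·τ+-91/92·τ²+493/2484·τ³=527/736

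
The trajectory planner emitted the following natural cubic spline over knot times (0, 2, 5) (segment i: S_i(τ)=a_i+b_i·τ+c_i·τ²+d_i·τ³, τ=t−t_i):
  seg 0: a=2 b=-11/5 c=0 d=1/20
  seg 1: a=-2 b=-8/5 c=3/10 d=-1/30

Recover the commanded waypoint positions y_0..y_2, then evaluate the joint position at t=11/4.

y_0=2 y_1=-2 y_2=-5
S(11/4) = -1949/640

y_0 = S_0(0) = a_0 = 2
y_1 = S_1(0) = a_1 = -2
y_2 = S_1(3) = -5
t_q=11/4 is in segment 1 (τ=3/4); S_1(τ)=-1949/640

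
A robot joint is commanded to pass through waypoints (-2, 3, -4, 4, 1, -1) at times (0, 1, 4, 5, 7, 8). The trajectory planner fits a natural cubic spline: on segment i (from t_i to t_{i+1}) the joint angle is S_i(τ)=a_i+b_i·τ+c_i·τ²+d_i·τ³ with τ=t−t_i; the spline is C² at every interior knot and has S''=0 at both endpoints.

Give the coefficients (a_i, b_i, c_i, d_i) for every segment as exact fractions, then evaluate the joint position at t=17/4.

  seg 0: a=-2 b=8665/1284 c=0 d=-2245/1284
  seg 1: a=3 b=965/642 c=-2245/428 d=5093/3852
  seg 2: a=-4 b=7357/1284 c=712/107 d=-5629/1284
  seg 3: a=4 b=3779/642 c=-2781/428 d=3601/2568
  seg 4: a=1 b=-1052/321 c=205/107 d=-205/321
S(17/4) = -60815/27392

Δ: Δ0=5, Δ1=-7/3, Δ2=8, Δ3=-3/2, Δ4=-2
row 1: diag=8, rhs=-44; c'=3/8, d'=-11/2
row 2: denom=8−3·3/8=55/8; d'=(62−3·-11/2)/(55/8)=628/55
row 3: denom=6−1·8/55=322/55; d'=(-57−1·628/55)/(322/55)=-3763/322
row 4: denom=6−2·55/161=856/161; d'=(-3−2·-3763/322)/(856/161)=410/107
back: M4=410/107
back: M3=-3763/322−55/161·410/107=-2781/214
back: M2=628/55−8/55·-2781/214=1424/107
back: M1=-11/2−3/8·1424/107=-2245/214
M: M0=0, M1=-2245/214, M2=1424/107, M3=-2781/214, M4=410/107, M5=0
seg 0: a=-2, c=M0/2=0, d=(M1−M0)/(6·1)=-2245/1284, b=Δ0−h0·(2M0+M1)/6=8665/1284
seg 1: a=3, c=M1/2=-2245/428, d=(M2−M1)/(6·3)=5093/3852, b=Δ1−h1·(2M1+M2)/6=965/642
seg 2: a=-4, c=M2/2=712/107, d=(M3−M2)/(6·1)=-5629/1284, b=Δ2−h2·(2M2+M3)/6=7357/1284
seg 3: a=4, c=M3/2=-2781/428, d=(M4−M3)/(6·2)=3601/2568, b=Δ3−h3·(2M3+M4)/6=3779/642
seg 4: a=1, c=M4/2=205/107, d=(M5−M4)/(6·1)=-205/321, b=Δ4−h4·(2M4+M5)/6=-1052/321
t_q=17/4 → seg 2, τ=1/4; S=-4+7357/1284·τ+712/107·τ²+-5629/1284·τ³=-60815/27392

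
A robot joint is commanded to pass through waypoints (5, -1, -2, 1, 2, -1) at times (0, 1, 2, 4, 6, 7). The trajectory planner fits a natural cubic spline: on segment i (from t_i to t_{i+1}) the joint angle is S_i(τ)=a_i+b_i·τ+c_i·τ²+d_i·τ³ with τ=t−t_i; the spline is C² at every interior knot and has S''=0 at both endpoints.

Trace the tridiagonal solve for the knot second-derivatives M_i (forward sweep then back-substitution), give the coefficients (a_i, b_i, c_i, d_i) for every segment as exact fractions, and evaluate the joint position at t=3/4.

  seg 0: a=5 b=-1647/229 c=0 d=273/229
  seg 1: a=-1 b=-828/229 c=819/229 d=-220/229
  seg 2: a=-2 b=150/229 c=159/229 d=-249/1832
  seg 3: a=1 b=825/458 c=-111/916 d=-485/1832
  seg 4: a=2 b=-426/229 c=-783/458 d=261/458
S(3/4) = 1595/14656

Δ: Δ0=-6, Δ1=-1, Δ2=3/2, Δ3=1/2, Δ4=-3
row 1: diag=4, rhs=30; c'=1/4, d'=15/2
row 2: denom=6−1·1/4=23/4; d'=(15−1·15/2)/(23/4)=30/23
row 3: denom=8−2·8/23=168/23; d'=(-6−2·30/23)/(168/23)=-33/28
row 4: denom=6−2·23/84=229/42; d'=(-21−2·-33/28)/(229/42)=-783/229
back: M4=-783/229
back: M3=-33/28−23/84·-783/229=-111/458
back: M2=30/23−8/23·-111/458=318/229
back: M1=15/2−1/4·318/229=1638/229
M: M0=0, M1=1638/229, M2=318/229, M3=-111/458, M4=-783/229, M5=0
seg 0: a=5, c=M0/2=0, d=(M1−M0)/(6·1)=273/229, b=Δ0−h0·(2M0+M1)/6=-1647/229
seg 1: a=-1, c=M1/2=819/229, d=(M2−M1)/(6·1)=-220/229, b=Δ1−h1·(2M1+M2)/6=-828/229
seg 2: a=-2, c=M2/2=159/229, d=(M3−M2)/(6·2)=-249/1832, b=Δ2−h2·(2M2+M3)/6=150/229
seg 3: a=1, c=M3/2=-111/916, d=(M4−M3)/(6·2)=-485/1832, b=Δ3−h3·(2M3+M4)/6=825/458
seg 4: a=2, c=M4/2=-783/458, d=(M5−M4)/(6·1)=261/458, b=Δ4−h4·(2M4+M5)/6=-426/229
t_q=3/4 → seg 0, τ=3/4; S=5+-1647/229·τ+0·τ²+273/229·τ³=1595/14656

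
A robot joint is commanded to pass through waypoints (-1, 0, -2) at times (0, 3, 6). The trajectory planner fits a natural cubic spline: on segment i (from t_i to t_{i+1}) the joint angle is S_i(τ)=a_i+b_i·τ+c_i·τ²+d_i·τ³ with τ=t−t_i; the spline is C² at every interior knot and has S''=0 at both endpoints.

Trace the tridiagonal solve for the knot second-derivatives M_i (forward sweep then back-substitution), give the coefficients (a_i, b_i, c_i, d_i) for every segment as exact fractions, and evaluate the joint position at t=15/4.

  seg 0: a=-1 b=7/12 c=0 d=-1/36
  seg 1: a=0 b=-1/6 c=-1/4 d=1/36
S(15/4) = -65/256

Δ: Δ0=1/3, Δ1=-2/3
row 1: diag=12, rhs=-6; c'=1/4, d'=-1/2
back: M1=-1/2
M: M0=0, M1=-1/2, M2=0
seg 0: a=-1, c=M0/2=0, d=(M1−M0)/(6·3)=-1/36, b=Δ0−h0·(2M0+M1)/6=7/12
seg 1: a=0, c=M1/2=-1/4, d=(M2−M1)/(6·3)=1/36, b=Δ1−h1·(2M1+M2)/6=-1/6
t_q=15/4 → seg 1, τ=3/4; S=0+-1/6·τ+-1/4·τ²+1/36·τ³=-65/256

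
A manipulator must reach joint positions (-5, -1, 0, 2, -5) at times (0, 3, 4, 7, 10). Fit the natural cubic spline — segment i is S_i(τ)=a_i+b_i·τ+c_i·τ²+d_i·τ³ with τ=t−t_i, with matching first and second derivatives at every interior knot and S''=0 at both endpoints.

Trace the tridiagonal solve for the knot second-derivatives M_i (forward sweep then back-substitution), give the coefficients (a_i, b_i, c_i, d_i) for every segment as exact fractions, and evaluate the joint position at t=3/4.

Δ: Δ0=4/3, Δ1=1, Δ2=2/3, Δ3=-7/3
row 1: diag=8, rhs=-2; c'=1/8, d'=-1/4
row 2: denom=8−1·1/8=63/8; d'=(-2−1·-1/4)/(63/8)=-2/9
row 3: denom=12−3·8/21=76/7; d'=(-18−3·-2/9)/(76/7)=-91/57
back: M3=-91/57
back: M2=-2/9−8/21·-91/57=22/57
back: M1=-1/4−1/8·22/57=-17/57
M: M0=0, M1=-17/57, M2=22/57, M3=-91/57, M4=0
seg 0: a=-5, c=M0/2=0, d=(M1−M0)/(6·3)=-17/1026, b=Δ0−h0·(2M0+M1)/6=169/114
seg 1: a=-1, c=M1/2=-17/114, d=(M2−M1)/(6·1)=13/114, b=Δ1−h1·(2M1+M2)/6=59/57
seg 2: a=0, c=M2/2=11/57, d=(M3−M2)/(6·3)=-113/1026, b=Δ2−h2·(2M2+M3)/6=41/38
seg 3: a=2, c=M3/2=-91/114, d=(M4−M3)/(6·3)=91/1026, b=Δ3−h3·(2M3+M4)/6=-14/19
t_q=3/4 → seg 0, τ=3/4; S=-5+169/114·τ+0·τ²+-17/1026·τ³=-9473/2432

  seg 0: a=-5 b=169/114 c=0 d=-17/1026
  seg 1: a=-1 b=59/57 c=-17/114 d=13/114
  seg 2: a=0 b=41/38 c=11/57 d=-113/1026
  seg 3: a=2 b=-14/19 c=-91/114 d=91/1026
S(3/4) = -9473/2432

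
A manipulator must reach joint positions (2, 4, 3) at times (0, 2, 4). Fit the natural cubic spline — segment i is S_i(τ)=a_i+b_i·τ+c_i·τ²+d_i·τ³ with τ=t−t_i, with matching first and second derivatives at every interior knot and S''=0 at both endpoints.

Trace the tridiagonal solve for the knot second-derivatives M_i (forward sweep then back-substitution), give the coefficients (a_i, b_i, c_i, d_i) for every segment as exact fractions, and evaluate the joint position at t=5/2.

  seg 0: a=2 b=11/8 c=0 d=-3/32
  seg 1: a=4 b=1/4 c=-9/16 d=3/32
S(5/2) = 1023/256

Δ: Δ0=1, Δ1=-1/2
row 1: diag=8, rhs=-9; c'=1/4, d'=-9/8
back: M1=-9/8
M: M0=0, M1=-9/8, M2=0
seg 0: a=2, c=M0/2=0, d=(M1−M0)/(6·2)=-3/32, b=Δ0−h0·(2M0+M1)/6=11/8
seg 1: a=4, c=M1/2=-9/16, d=(M2−M1)/(6·2)=3/32, b=Δ1−h1·(2M1+M2)/6=1/4
t_q=5/2 → seg 1, τ=1/2; S=4+1/4·τ+-9/16·τ²+3/32·τ³=1023/256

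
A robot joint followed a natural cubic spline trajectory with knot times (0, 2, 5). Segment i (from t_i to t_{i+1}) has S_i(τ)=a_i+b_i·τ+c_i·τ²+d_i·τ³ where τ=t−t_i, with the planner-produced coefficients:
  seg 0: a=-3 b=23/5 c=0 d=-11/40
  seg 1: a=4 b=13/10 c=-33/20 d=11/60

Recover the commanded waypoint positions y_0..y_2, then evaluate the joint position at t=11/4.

y_0 = S_0(0) = a_0 = -3
y_1 = S_1(0) = a_1 = 4
y_2 = S_1(3) = -2
t_q=11/4 is in segment 1 (τ=3/4); S_1(τ)=5279/1280

y_0=-3 y_1=4 y_2=-2
S(11/4) = 5279/1280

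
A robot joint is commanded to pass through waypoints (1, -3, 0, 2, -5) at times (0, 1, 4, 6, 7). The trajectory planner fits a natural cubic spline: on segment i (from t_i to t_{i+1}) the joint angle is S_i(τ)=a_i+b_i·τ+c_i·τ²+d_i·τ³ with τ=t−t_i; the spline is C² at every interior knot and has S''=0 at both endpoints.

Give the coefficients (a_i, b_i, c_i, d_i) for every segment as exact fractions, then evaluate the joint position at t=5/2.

Δ: Δ0=-4, Δ1=1, Δ2=1, Δ3=-7
row 1: diag=8, rhs=30; c'=3/8, d'=15/4
row 2: denom=10−3·3/8=71/8; d'=(0−3·15/4)/(71/8)=-90/71
row 3: denom=6−2·16/71=394/71; d'=(-48−2·-90/71)/(394/71)=-1614/197
back: M3=-1614/197
back: M2=-90/71−16/71·-1614/197=114/197
back: M1=15/4−3/8·114/197=696/197
M: M0=0, M1=696/197, M2=114/197, M3=-1614/197, M4=0
seg 0: a=1, c=M0/2=0, d=(M1−M0)/(6·1)=116/197, b=Δ0−h0·(2M0+M1)/6=-904/197
seg 1: a=-3, c=M1/2=348/197, d=(M2−M1)/(6·3)=-97/591, b=Δ1−h1·(2M1+M2)/6=-556/197
seg 2: a=0, c=M2/2=57/197, d=(M3−M2)/(6·2)=-144/197, b=Δ2−h2·(2M2+M3)/6=659/197
seg 3: a=2, c=M3/2=-807/197, d=(M4−M3)/(6·1)=269/197, b=Δ3−h3·(2M3+M4)/6=-841/197
t_q=5/2 → seg 1, τ=3/2; S=-3+-556/197·τ+348/197·τ²+-97/591·τ³=-6009/1576

  seg 0: a=1 b=-904/197 c=0 d=116/197
  seg 1: a=-3 b=-556/197 c=348/197 d=-97/591
  seg 2: a=0 b=659/197 c=57/197 d=-144/197
  seg 3: a=2 b=-841/197 c=-807/197 d=269/197
S(5/2) = -6009/1576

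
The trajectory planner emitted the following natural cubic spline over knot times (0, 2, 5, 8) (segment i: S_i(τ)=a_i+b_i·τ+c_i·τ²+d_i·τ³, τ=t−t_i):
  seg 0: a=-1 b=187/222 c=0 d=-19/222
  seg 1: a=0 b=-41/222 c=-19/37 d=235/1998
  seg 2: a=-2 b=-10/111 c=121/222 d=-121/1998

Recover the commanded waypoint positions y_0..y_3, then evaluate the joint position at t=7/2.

y_0 = S_0(0) = a_0 = -1
y_1 = S_1(0) = a_1 = 0
y_2 = S_2(0) = a_2 = -2
y_3 = S_2(3) = 1
t_q=7/2 is in segment 1 (τ=3/2); S_1(τ)=-613/592

y_0=-1 y_1=0 y_2=-2 y_3=1
S(7/2) = -613/592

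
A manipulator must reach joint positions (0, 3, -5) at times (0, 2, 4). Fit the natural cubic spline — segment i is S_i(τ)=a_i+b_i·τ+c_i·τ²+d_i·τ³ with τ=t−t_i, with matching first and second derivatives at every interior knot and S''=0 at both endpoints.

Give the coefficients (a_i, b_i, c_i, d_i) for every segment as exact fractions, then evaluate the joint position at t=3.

Δ: Δ0=3/2, Δ1=-4
row 1: diag=8, rhs=-33; c'=1/4, d'=-33/8
back: M1=-33/8
M: M0=0, M1=-33/8, M2=0
seg 0: a=0, c=M0/2=0, d=(M1−M0)/(6·2)=-11/32, b=Δ0−h0·(2M0+M1)/6=23/8
seg 1: a=3, c=M1/2=-33/16, d=(M2−M1)/(6·2)=11/32, b=Δ1−h1·(2M1+M2)/6=-5/4
t_q=3 → seg 1, τ=1; S=3+-5/4·τ+-33/16·τ²+11/32·τ³=1/32

  seg 0: a=0 b=23/8 c=0 d=-11/32
  seg 1: a=3 b=-5/4 c=-33/16 d=11/32
S(3) = 1/32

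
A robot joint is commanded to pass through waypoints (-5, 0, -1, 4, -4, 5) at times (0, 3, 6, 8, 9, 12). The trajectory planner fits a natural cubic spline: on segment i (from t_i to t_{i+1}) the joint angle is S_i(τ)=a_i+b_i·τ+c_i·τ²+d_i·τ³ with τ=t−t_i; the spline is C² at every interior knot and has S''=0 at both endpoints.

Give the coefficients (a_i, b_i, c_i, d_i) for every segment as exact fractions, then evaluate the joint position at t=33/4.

Δ: Δ0=5/3, Δ1=-1/3, Δ2=5/2, Δ3=-8, Δ4=3
row 1: diag=12, rhs=-12; c'=1/4, d'=-1
row 2: denom=10−3·1/4=37/4; d'=(17−3·-1)/(37/4)=80/37
row 3: denom=6−2·8/37=206/37; d'=(-63−2·80/37)/(206/37)=-2491/206
row 4: denom=8−1·37/206=1611/206; d'=(66−1·-2491/206)/(1611/206)=16087/1611
back: M4=16087/1611
back: M3=-2491/206−37/206·16087/1611=-22370/1611
back: M2=80/37−8/37·-22370/1611=8320/1611
back: M1=-1−1/4·8320/1611=-3691/1611
M: M0=0, M1=-3691/1611, M2=8320/1611, M3=-22370/1611, M4=16087/1611, M5=0
seg 0: a=-5, c=M0/2=0, d=(M1−M0)/(6·3)=-3691/28998, b=Δ0−h0·(2M0+M1)/6=9061/3222
seg 1: a=0, c=M1/2=-3691/3222, d=(M2−M1)/(6·3)=12011/28998, b=Δ1−h1·(2M1+M2)/6=-1006/1611
seg 2: a=-1, c=M2/2=4160/1611, d=(M3−M2)/(6·2)=-1705/1074, b=Δ2−h2·(2M2+M3)/6=11875/3222
seg 3: a=4, c=M3/2=-11185/1611, d=(M4−M3)/(6·1)=4273/1074, b=Δ3−h3·(2M3+M4)/6=-16225/3222
seg 4: a=-4, c=M4/2=16087/3222, d=(M5−M4)/(6·3)=-16087/28998, b=Δ4−h4·(2M4+M5)/6=-11254/1611
t_q=33/4 → seg 3, τ=1/4; S=4+-16225/3222·τ+-11185/1611·τ²+4273/1074·τ³=162857/68736

  seg 0: a=-5 b=9061/3222 c=0 d=-3691/28998
  seg 1: a=0 b=-1006/1611 c=-3691/3222 d=12011/28998
  seg 2: a=-1 b=11875/3222 c=4160/1611 d=-1705/1074
  seg 3: a=4 b=-16225/3222 c=-11185/1611 d=4273/1074
  seg 4: a=-4 b=-11254/1611 c=16087/3222 d=-16087/28998
S(33/4) = 162857/68736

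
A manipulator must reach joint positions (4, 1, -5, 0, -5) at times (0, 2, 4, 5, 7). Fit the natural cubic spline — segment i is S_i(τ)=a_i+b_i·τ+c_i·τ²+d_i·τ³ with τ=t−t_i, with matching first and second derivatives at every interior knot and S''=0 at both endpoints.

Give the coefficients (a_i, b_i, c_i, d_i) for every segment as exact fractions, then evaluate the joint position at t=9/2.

  seg 0: a=4 b=-57/256 c=0 d=-327/1024
  seg 1: a=1 b=-519/128 c=-981/512 d=1251/1024
  seg 2: a=-5 b=753/256 c=693/128 d=-859/256
  seg 3: a=0 b=237/64 c=-1191/256 d=397/512
S(9/2) = -5315/2048

Δ: Δ0=-3/2, Δ1=-3, Δ2=5, Δ3=-5/2
row 1: diag=8, rhs=-9; c'=1/4, d'=-9/8
row 2: denom=6−2·1/4=11/2; d'=(48−2·-9/8)/(11/2)=201/22
row 3: denom=6−1·2/11=64/11; d'=(-45−1·201/22)/(64/11)=-1191/128
back: M3=-1191/128
back: M2=201/22−2/11·-1191/128=693/64
back: M1=-9/8−1/4·693/64=-981/256
M: M0=0, M1=-981/256, M2=693/64, M3=-1191/128, M4=0
seg 0: a=4, c=M0/2=0, d=(M1−M0)/(6·2)=-327/1024, b=Δ0−h0·(2M0+M1)/6=-57/256
seg 1: a=1, c=M1/2=-981/512, d=(M2−M1)/(6·2)=1251/1024, b=Δ1−h1·(2M1+M2)/6=-519/128
seg 2: a=-5, c=M2/2=693/128, d=(M3−M2)/(6·1)=-859/256, b=Δ2−h2·(2M2+M3)/6=753/256
seg 3: a=0, c=M3/2=-1191/256, d=(M4−M3)/(6·2)=397/512, b=Δ3−h3·(2M3+M4)/6=237/64
t_q=9/2 → seg 2, τ=1/2; S=-5+753/256·τ+693/128·τ²+-859/256·τ³=-5315/2048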